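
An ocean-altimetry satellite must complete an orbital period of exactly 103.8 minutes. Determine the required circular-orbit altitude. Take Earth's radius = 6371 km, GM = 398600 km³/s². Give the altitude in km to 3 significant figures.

945 km

T = 103.8 min = 6228.0 s.
From T = 2π√(a³/μ): a = (μ T²/4π²)^(1/3) = (398600 × 6228.0² / 4π²)^(1/3) = 7316 km.
Altitude h = a − R = 7316 − 6371 = 945 km.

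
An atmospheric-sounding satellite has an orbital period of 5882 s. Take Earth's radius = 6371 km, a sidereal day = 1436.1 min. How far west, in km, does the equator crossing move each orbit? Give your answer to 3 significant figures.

2730 km

During one orbit Earth rotates (5882.0 / 86166) × 360° = 24.57°.
At the equator that is 24.57° × (2π·6371/360) km/° = 24.57 × 111.2 = 2733 km.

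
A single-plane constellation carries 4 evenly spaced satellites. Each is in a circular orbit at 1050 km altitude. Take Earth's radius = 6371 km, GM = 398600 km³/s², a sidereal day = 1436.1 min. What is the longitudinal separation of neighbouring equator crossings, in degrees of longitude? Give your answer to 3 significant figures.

Semi-major axis a = 6371 + 1050 = 7421 km. Period T = 2π√(a³/μ) = 2π√(7421³/398600) = 6362.2 s = 106.04 min.
Single-satellite node shift = (6362.2/86166) × 360° = 26.58°.
With 4 satellites evenly phased, successive equator crossings are 26.58/4 = 6.645° apart.

6.65°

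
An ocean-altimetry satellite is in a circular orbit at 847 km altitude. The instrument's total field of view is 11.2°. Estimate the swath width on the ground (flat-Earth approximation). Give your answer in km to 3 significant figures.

166 km

Half-angle = 11.2°/2 = 5.6°.
Swath width ≈ 2h·tan(θ/2) = 2 × 847 × tan(5.6°) = 166.1 km.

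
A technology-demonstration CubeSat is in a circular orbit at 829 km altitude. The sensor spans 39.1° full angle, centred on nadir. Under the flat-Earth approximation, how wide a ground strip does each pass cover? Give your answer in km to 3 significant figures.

Half-angle = 39.1°/2 = 19.55°.
Swath width ≈ 2h·tan(θ/2) = 2 × 829 × tan(19.55°) = 588.8 km.

589 km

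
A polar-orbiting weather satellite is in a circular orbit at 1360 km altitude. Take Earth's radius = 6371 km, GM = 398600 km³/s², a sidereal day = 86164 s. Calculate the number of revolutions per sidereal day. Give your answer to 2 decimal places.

Semi-major axis a = 6371 + 1360 = 7731 km. Period T = 2π√(a³/μ) = 2π√(7731³/398600) = 6765.0 s = 112.75 min.
Orbits per sidereal day = 86164 / 6765.0 = 12.737.

12.74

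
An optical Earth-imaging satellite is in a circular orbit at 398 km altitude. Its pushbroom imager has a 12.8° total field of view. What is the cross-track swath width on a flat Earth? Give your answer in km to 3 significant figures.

Half-angle = 12.8°/2 = 6.4°.
Swath width ≈ 2h·tan(θ/2) = 2 × 398 × tan(6.4°) = 89.3 km.

89.3 km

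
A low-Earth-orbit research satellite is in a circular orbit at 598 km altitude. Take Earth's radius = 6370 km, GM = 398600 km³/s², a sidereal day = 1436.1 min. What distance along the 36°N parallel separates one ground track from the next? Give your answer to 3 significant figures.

Semi-major axis a = 6370 + 598 = 6968 km. Period T = 2π√(a³/μ) = 2π√(6968³/398600) = 5788.6 s = 96.48 min.
Node shift per orbit = (5788.6/86166) × 360° = 24.18°.
Equatorial spacing = 24.18 × 111.2 km/° = 2689 km.
At 36° latitude, spacing = 2689 × cos(36°) = 2175 km.

2180 km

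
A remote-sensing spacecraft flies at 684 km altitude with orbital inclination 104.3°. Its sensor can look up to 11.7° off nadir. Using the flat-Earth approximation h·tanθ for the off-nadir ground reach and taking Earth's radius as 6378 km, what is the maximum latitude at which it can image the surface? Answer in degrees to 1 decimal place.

77.0°

Retrograde orbit: the ground track reaches ±(180° − i) = ±(180 − 104.3) = ±75.7°.
Sensor half-swath on the ground ≈ 684·tan(11.7°) = 142 km = 1.27° of latitude.
Maximum observable latitude ≈ 75.7 + 1.27 = 77.0°.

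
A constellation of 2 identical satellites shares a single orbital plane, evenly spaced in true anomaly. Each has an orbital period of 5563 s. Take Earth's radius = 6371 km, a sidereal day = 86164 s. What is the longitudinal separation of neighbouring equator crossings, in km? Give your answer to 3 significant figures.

1290 km

Single-satellite node shift = (5563.0/86164) × 360° = 23.24°.
With 2 satellites evenly phased, successive equator crossings are 23.24/2 = 11.621° apart.
That is 11.621 × 111.2 = 1292 km at the equator.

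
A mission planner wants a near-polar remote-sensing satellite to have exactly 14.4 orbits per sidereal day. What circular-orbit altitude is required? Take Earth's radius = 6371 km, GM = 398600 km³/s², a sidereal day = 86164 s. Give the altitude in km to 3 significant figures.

753 km

Required period T = 86164 / 14.4 = 5983.6 s.
From T = 2π√(a³/μ): a = (μ T²/4π²)^(1/3) = (398600 × 5983.6² / 4π²)^(1/3) = 7124 km.
Altitude h = a − R = 7124 − 6371 = 753 km.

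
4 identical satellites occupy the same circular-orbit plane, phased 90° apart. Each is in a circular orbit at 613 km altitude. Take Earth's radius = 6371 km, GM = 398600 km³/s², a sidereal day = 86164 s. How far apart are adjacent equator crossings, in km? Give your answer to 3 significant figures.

675 km

Semi-major axis a = 6371 + 613 = 6984 km. Period T = 2π√(a³/μ) = 2π√(6984³/398600) = 5808.5 s = 96.81 min.
Single-satellite node shift = (5808.5/86164) × 360° = 24.27°.
With 4 satellites evenly phased, successive equator crossings are 24.27/4 = 6.067° apart.
That is 6.067 × 111.2 = 675 km at the equator.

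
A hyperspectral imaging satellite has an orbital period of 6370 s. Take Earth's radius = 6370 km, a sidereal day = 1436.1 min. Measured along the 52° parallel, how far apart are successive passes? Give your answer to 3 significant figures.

1820 km

Node shift per orbit = (6370.0/86166) × 360° = 26.61°.
Equatorial spacing = 26.61 × 111.2 km/° = 2959 km.
At 52° latitude, spacing = 2959 × cos(52°) = 1822 km.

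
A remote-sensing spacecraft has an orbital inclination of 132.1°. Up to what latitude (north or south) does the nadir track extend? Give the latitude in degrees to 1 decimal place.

Retrograde orbit: the ground track reaches ±(180° − i) = ±(180 − 132.1) = ±47.9°.

47.9°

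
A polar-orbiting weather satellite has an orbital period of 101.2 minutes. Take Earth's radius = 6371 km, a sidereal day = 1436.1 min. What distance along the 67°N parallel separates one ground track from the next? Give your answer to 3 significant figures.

T = 101.2 min = 6072.0 s.
Node shift per orbit = (6072.0/86166) × 360° = 25.37°.
Equatorial spacing = 25.37 × 111.2 km/° = 2821 km.
At 67° latitude, spacing = 2821 × cos(67°) = 1102 km.

1100 km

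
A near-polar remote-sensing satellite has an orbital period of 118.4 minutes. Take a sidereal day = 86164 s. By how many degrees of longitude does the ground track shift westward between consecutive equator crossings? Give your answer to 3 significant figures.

T = 118.4 min = 7104.0 s.
During one orbit Earth rotates (7104.0 / 86164) × 360° = 29.68°.

29.7°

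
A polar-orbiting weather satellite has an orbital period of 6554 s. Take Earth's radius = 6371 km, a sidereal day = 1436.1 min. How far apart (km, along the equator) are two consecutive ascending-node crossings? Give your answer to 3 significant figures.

3040 km

During one orbit Earth rotates (6554.0 / 86166) × 360° = 27.38°.
At the equator that is 27.38° × (2π·6371/360) km/° = 27.38 × 111.2 = 3045 km.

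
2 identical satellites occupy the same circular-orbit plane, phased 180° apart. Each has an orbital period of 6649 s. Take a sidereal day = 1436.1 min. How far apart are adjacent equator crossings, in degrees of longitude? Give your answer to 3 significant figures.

13.9°

Single-satellite node shift = (6649.0/86166) × 360° = 27.78°.
With 2 satellites evenly phased, successive equator crossings are 27.78/2 = 13.890° apart.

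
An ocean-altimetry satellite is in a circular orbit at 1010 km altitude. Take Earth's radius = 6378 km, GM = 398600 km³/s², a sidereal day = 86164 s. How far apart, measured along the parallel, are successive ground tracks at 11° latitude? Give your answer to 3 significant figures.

Semi-major axis a = 6378 + 1010 = 7388 km. Period T = 2π√(a³/μ) = 2π√(7388³/398600) = 6319.8 s = 105.33 min.
Node shift per orbit = (6319.8/86164) × 360° = 26.40°.
Equatorial spacing = 26.40 × 111.3 km/° = 2939 km.
At 11° latitude, spacing = 2939 × cos(11°) = 2885 km.

2890 km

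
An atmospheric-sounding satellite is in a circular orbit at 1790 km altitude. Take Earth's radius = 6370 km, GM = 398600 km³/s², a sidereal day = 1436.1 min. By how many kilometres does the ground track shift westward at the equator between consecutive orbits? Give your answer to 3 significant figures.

3410 km

Semi-major axis a = 6370 + 1790 = 8160 km. Period T = 2π√(a³/μ) = 2π√(8160³/398600) = 7335.8 s = 122.26 min.
During one orbit Earth rotates (7335.8 / 86166) × 360° = 30.65°.
At the equator that is 30.65° × (2π·6370/360) km/° = 30.65 × 111.2 = 3407 km.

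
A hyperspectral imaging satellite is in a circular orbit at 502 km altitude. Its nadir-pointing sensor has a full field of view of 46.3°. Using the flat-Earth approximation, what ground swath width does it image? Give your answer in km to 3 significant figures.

Half-angle = 46.3°/2 = 23.15°.
Swath width ≈ 2h·tan(θ/2) = 2 × 502 × tan(23.15°) = 429.3 km.

429 km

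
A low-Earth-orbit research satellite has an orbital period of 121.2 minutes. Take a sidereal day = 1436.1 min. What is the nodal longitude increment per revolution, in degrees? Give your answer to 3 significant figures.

30.4°

T = 121.2 min = 7272.0 s.
During one orbit Earth rotates (7272.0 / 86166) × 360° = 30.38°.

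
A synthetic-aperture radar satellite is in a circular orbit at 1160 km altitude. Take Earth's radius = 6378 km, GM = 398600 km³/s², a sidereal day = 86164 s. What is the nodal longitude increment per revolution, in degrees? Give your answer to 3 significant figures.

Semi-major axis a = 6378 + 1160 = 7538 km. Period T = 2π√(a³/μ) = 2π√(7538³/398600) = 6513.2 s = 108.55 min.
During one orbit Earth rotates (6513.2 / 86164) × 360° = 27.21°.

27.2°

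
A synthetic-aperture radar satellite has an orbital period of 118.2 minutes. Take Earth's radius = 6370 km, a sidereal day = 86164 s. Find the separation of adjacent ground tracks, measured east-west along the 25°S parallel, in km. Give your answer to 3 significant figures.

T = 118.2 min = 7092.0 s.
Node shift per orbit = (7092.0/86164) × 360° = 29.63°.
Equatorial spacing = 29.63 × 111.2 km/° = 3294 km.
At 25° latitude, spacing = 3294 × cos(25°) = 2986 km.

2990 km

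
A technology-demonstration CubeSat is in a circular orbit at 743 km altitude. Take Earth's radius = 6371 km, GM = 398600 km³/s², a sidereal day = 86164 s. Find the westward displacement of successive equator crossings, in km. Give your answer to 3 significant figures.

Semi-major axis a = 6371 + 743 = 7114 km. Period T = 2π√(a³/μ) = 2π√(7114³/398600) = 5971.5 s = 99.52 min.
During one orbit Earth rotates (5971.5 / 86164) × 360° = 24.95°.
At the equator that is 24.95° × (2π·6371/360) km/° = 24.95 × 111.2 = 2774 km.

2770 km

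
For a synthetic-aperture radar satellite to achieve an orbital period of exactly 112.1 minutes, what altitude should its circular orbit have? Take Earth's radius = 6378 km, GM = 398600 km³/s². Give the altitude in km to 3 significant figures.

1320 km

T = 112.1 min = 6726.0 s.
From T = 2π√(a³/μ): a = (μ T²/4π²)^(1/3) = (398600 × 6726.0² / 4π²)^(1/3) = 7701 km.
Altitude h = a − R = 7701 − 6378 = 1323 km.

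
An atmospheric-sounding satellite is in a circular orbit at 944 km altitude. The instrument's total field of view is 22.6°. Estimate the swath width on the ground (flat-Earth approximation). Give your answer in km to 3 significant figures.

Half-angle = 22.6°/2 = 11.3°.
Swath width ≈ 2h·tan(θ/2) = 2 × 944 × tan(11.3°) = 377.3 km.

377 km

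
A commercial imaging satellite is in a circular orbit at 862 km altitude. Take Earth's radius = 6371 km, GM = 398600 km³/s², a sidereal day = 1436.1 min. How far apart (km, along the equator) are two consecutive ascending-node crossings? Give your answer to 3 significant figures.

Semi-major axis a = 6371 + 862 = 7233 km. Period T = 2π√(a³/μ) = 2π√(7233³/398600) = 6121.9 s = 102.03 min.
During one orbit Earth rotates (6121.9 / 86166) × 360° = 25.58°.
At the equator that is 25.58° × (2π·6371/360) km/° = 25.58 × 111.2 = 2844 km.

2840 km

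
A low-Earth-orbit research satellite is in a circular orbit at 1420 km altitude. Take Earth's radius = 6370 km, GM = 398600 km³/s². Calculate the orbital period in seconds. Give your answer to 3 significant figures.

Semi-major axis a = 6370 + 1420 = 7790 km. Period T = 2π√(a³/μ) = 2π√(7790³/398600) = 6842.5 s = 114.04 min.

6840 seconds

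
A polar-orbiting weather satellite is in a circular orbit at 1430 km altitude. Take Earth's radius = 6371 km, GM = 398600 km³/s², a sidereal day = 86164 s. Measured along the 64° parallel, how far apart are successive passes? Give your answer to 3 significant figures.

1400 km

Semi-major axis a = 6371 + 1430 = 7801 km. Period T = 2π√(a³/μ) = 2π√(7801³/398600) = 6857.0 s = 114.28 min.
Node shift per orbit = (6857.0/86164) × 360° = 28.65°.
Equatorial spacing = 28.65 × 111.2 km/° = 3186 km.
At 64° latitude, spacing = 3186 × cos(64°) = 1396 km.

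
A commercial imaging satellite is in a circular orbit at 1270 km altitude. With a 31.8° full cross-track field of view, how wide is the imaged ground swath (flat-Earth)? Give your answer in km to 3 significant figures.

724 km

Half-angle = 31.8°/2 = 15.9°.
Swath width ≈ 2h·tan(θ/2) = 2 × 1270 × tan(15.9°) = 723.5 km.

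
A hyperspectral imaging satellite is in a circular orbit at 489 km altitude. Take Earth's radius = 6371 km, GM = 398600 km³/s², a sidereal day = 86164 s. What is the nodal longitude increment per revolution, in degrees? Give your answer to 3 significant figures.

23.6°

Semi-major axis a = 6371 + 489 = 6860 km. Period T = 2π√(a³/μ) = 2π√(6860³/398600) = 5654.5 s = 94.24 min.
During one orbit Earth rotates (5654.5 / 86164) × 360° = 23.63°.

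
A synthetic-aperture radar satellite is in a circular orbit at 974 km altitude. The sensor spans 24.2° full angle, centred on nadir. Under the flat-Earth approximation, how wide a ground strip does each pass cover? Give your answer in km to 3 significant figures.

418 km

Half-angle = 24.2°/2 = 12.1°.
Swath width ≈ 2h·tan(θ/2) = 2 × 974 × tan(12.1°) = 417.6 km.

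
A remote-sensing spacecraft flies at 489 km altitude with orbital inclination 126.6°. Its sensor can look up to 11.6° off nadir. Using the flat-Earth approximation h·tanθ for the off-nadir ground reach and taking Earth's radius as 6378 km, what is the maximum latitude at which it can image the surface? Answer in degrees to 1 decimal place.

54.3°

Retrograde orbit: the ground track reaches ±(180° − i) = ±(180 − 126.6) = ±53.4°.
Sensor half-swath on the ground ≈ 489·tan(11.6°) = 100 km = 0.90° of latitude.
Maximum observable latitude ≈ 53.4 + 0.90 = 54.3°.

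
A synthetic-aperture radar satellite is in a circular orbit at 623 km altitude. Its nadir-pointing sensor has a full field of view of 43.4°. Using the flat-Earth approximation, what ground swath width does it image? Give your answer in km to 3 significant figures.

496 km

Half-angle = 43.4°/2 = 21.7°.
Swath width ≈ 2h·tan(θ/2) = 2 × 623 × tan(21.7°) = 495.8 km.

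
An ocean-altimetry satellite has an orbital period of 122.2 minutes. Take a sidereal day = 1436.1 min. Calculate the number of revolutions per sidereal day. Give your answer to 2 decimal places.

11.75

T = 122.2 min = 7332.0 s.
Orbits per sidereal day = 86166 / 7332.0 = 11.752.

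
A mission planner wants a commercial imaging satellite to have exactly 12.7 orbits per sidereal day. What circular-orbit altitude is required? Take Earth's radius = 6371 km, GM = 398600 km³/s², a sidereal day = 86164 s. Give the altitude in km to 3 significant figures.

1370 km

Required period T = 86164 / 12.7 = 6784.6 s.
From T = 2π√(a³/μ): a = (μ T²/4π²)^(1/3) = (398600 × 6784.6² / 4π²)^(1/3) = 7746 km.
Altitude h = a − R = 7746 − 6371 = 1375 km.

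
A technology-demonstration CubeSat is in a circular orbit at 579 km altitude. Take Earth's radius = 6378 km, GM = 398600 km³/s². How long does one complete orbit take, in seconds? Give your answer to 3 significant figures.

Semi-major axis a = 6378 + 579 = 6957 km. Period T = 2π√(a³/μ) = 2π√(6957³/398600) = 5774.9 s = 96.25 min.

5770 seconds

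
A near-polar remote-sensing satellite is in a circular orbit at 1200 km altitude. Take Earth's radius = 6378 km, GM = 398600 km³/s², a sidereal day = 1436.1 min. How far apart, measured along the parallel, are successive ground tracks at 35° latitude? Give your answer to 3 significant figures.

Semi-major axis a = 6378 + 1200 = 7578 km. Period T = 2π√(a³/μ) = 2π√(7578³/398600) = 6565.1 s = 109.42 min.
Node shift per orbit = (6565.1/86166) × 360° = 27.43°.
Equatorial spacing = 27.43 × 111.3 km/° = 3053 km.
At 35° latitude, spacing = 3053 × cos(35°) = 2501 km.

2500 km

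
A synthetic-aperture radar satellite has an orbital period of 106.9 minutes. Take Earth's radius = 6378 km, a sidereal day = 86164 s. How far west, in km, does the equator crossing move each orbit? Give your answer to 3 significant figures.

2980 km

T = 106.9 min = 6414.0 s.
During one orbit Earth rotates (6414.0 / 86164) × 360° = 26.80°.
At the equator that is 26.80° × (2π·6378/360) km/° = 26.80 × 111.3 = 2983 km.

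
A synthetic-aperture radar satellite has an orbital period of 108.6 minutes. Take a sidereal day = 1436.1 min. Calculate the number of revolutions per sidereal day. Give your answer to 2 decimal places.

13.22

T = 108.6 min = 6516.0 s.
Orbits per sidereal day = 86166 / 6516.0 = 13.224.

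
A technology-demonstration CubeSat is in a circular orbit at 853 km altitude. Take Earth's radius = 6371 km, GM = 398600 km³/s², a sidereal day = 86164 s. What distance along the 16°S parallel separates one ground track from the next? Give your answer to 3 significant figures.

Semi-major axis a = 6371 + 853 = 7224 km. Period T = 2π√(a³/μ) = 2π√(7224³/398600) = 6110.5 s = 101.84 min.
Node shift per orbit = (6110.5/86164) × 360° = 25.53°.
Equatorial spacing = 25.53 × 111.2 km/° = 2839 km.
At 16° latitude, spacing = 2839 × cos(16°) = 2729 km.

2730 km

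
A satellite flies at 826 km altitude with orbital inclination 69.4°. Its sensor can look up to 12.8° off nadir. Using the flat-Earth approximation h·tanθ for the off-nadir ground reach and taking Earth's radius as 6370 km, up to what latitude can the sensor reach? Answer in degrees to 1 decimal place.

71.1°

For a prograde orbit the ground track reaches latitude ±i = ±69.4°.
Sensor half-swath on the ground ≈ 826·tan(12.8°) = 188 km = 1.69° of latitude.
Maximum observable latitude ≈ 69.4 + 1.69 = 71.1°.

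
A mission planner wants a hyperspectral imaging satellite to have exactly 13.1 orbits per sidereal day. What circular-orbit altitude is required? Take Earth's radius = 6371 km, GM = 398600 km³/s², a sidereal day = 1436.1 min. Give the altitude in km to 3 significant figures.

1220 km

Required period T = 86166 / 13.1 = 6577.6 s.
From T = 2π√(a³/μ): a = (μ T²/4π²)^(1/3) = (398600 × 6577.6² / 4π²)^(1/3) = 7588 km.
Altitude h = a − R = 7588 − 6371 = 1217 km.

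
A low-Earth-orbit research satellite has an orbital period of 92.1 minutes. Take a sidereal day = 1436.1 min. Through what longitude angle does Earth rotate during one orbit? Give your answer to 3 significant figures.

23.1°

T = 92.1 min = 5526.0 s.
During one orbit Earth rotates (5526.0 / 86166) × 360° = 23.09°.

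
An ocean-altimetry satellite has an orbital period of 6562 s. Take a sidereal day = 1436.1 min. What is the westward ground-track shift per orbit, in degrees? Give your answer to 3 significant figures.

During one orbit Earth rotates (6562.0 / 86166) × 360° = 27.42°.

27.4°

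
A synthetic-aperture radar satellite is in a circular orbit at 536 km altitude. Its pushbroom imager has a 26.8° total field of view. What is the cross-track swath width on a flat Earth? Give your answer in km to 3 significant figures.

255 km

Half-angle = 26.8°/2 = 13.4°.
Swath width ≈ 2h·tan(θ/2) = 2 × 536 × tan(13.4°) = 255.4 km.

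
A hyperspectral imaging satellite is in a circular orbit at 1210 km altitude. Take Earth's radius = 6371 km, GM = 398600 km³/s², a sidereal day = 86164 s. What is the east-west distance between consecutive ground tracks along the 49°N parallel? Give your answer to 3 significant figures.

Semi-major axis a = 6371 + 1210 = 7581 km. Period T = 2π√(a³/μ) = 2π√(7581³/398600) = 6569.0 s = 109.48 min.
Node shift per orbit = (6569.0/86164) × 360° = 27.45°.
Equatorial spacing = 27.45 × 111.2 km/° = 3052 km.
At 49° latitude, spacing = 3052 × cos(49°) = 2002 km.

2000 km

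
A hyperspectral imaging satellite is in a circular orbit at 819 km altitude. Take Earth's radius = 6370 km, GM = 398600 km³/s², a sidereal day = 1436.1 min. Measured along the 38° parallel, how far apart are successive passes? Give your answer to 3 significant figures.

2220 km

Semi-major axis a = 6370 + 819 = 7189 km. Period T = 2π√(a³/μ) = 2π√(7189³/398600) = 6066.2 s = 101.10 min.
Node shift per orbit = (6066.2/86166) × 360° = 25.34°.
Equatorial spacing = 25.34 × 111.2 km/° = 2818 km.
At 38° latitude, spacing = 2818 × cos(38°) = 2220 km.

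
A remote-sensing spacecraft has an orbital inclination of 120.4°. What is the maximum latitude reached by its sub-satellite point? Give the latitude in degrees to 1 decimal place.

Retrograde orbit: the ground track reaches ±(180° − i) = ±(180 − 120.4) = ±59.6°.

59.6°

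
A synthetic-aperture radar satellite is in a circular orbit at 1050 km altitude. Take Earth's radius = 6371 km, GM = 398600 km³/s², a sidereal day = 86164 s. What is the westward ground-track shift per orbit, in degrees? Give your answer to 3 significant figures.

26.6°

Semi-major axis a = 6371 + 1050 = 7421 km. Period T = 2π√(a³/μ) = 2π√(7421³/398600) = 6362.2 s = 106.04 min.
During one orbit Earth rotates (6362.2 / 86164) × 360° = 26.58°.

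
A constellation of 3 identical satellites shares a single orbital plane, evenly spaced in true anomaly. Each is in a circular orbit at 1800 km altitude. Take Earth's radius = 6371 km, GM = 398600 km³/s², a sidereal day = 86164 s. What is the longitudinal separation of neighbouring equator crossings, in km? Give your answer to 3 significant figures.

Semi-major axis a = 6371 + 1800 = 8171 km. Period T = 2π√(a³/μ) = 2π√(8171³/398600) = 7350.6 s = 122.51 min.
Single-satellite node shift = (7350.6/86164) × 360° = 30.71°.
With 3 satellites evenly phased, successive equator crossings are 30.71/3 = 10.237° apart.
That is 10.237 × 111.2 = 1138 km at the equator.

1140 km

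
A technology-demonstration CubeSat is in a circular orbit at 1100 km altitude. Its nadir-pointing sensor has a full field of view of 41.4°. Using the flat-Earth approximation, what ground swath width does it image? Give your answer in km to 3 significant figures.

831 km

Half-angle = 41.4°/2 = 20.7°.
Swath width ≈ 2h·tan(θ/2) = 2 × 1100 × tan(20.7°) = 831.3 km.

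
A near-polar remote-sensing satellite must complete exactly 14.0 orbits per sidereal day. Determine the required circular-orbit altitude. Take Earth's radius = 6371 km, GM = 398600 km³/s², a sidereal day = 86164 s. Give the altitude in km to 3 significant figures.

Required period T = 86164 / 14.0 = 6154.6 s.
From T = 2π√(a³/μ): a = (μ T²/4π²)^(1/3) = (398600 × 6154.6² / 4π²)^(1/3) = 7259 km.
Altitude h = a − R = 7259 − 6371 = 888 km.

888 km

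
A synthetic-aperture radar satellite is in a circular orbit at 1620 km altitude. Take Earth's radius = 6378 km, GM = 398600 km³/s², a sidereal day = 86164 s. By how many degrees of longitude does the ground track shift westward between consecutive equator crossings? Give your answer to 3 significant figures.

29.7°

Semi-major axis a = 6378 + 1620 = 7998 km. Period T = 2π√(a³/μ) = 2π√(7998³/398600) = 7118.4 s = 118.64 min.
During one orbit Earth rotates (7118.4 / 86164) × 360° = 29.74°.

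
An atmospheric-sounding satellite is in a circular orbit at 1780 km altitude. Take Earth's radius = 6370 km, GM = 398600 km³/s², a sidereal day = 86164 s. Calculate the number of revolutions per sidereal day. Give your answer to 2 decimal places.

11.77

Semi-major axis a = 6370 + 1780 = 8150 km. Period T = 2π√(a³/μ) = 2π√(8150³/398600) = 7322.3 s = 122.04 min.
Orbits per sidereal day = 86164 / 7322.3 = 11.767.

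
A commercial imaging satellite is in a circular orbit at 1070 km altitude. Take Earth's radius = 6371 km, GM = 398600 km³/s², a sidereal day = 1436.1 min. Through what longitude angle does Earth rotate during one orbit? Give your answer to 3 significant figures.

26.7°

Semi-major axis a = 6371 + 1070 = 7441 km. Period T = 2π√(a³/μ) = 2π√(7441³/398600) = 6387.9 s = 106.47 min.
During one orbit Earth rotates (6387.9 / 86166) × 360° = 26.69°.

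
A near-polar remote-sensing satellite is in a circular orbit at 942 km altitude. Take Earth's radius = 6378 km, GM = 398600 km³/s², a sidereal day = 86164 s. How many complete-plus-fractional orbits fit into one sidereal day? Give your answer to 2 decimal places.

Semi-major axis a = 6378 + 942 = 7320 km. Period T = 2π√(a³/μ) = 2π√(7320³/398600) = 6232.7 s = 103.88 min.
Orbits per sidereal day = 86164 / 6232.7 = 13.824.

13.82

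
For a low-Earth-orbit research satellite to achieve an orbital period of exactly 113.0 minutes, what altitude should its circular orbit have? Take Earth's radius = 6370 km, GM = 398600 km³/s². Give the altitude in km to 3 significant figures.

1370 km

T = 113.0 min = 6780.0 s.
From T = 2π√(a³/μ): a = (μ T²/4π²)^(1/3) = (398600 × 6780.0² / 4π²)^(1/3) = 7742 km.
Altitude h = a − R = 7742 − 6370 = 1372 km.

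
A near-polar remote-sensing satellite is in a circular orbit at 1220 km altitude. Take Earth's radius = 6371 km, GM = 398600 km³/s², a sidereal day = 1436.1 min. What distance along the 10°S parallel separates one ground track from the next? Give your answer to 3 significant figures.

Semi-major axis a = 6371 + 1220 = 7591 km. Period T = 2π√(a³/μ) = 2π√(7591³/398600) = 6582.0 s = 109.70 min.
Node shift per orbit = (6582.0/86166) × 360° = 27.50°.
Equatorial spacing = 27.50 × 111.2 km/° = 3058 km.
At 10° latitude, spacing = 3058 × cos(10°) = 3011 km.

3010 km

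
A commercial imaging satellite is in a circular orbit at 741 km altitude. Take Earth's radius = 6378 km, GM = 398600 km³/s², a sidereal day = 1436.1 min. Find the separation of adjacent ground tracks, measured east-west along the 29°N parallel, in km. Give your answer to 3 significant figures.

2430 km

Semi-major axis a = 6378 + 741 = 7119 km. Period T = 2π√(a³/μ) = 2π√(7119³/398600) = 5977.8 s = 99.63 min.
Node shift per orbit = (5977.8/86166) × 360° = 24.98°.
Equatorial spacing = 24.98 × 111.3 km/° = 2780 km.
At 29° latitude, spacing = 2780 × cos(29°) = 2432 km.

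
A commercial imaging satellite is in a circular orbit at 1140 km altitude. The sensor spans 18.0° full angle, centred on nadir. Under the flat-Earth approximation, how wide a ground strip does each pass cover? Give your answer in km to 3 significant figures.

361 km

Half-angle = 18.0°/2 = 9°.
Swath width ≈ 2h·tan(θ/2) = 2 × 1140 × tan(9°) = 361.1 km.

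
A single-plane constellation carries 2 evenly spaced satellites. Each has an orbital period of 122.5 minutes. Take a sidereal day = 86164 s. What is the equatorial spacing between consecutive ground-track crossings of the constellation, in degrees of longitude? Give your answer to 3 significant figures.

T = 122.5 min = 7350.0 s.
Single-satellite node shift = (7350.0/86164) × 360° = 30.71°.
With 2 satellites evenly phased, successive equator crossings are 30.71/2 = 15.354° apart.

15.4°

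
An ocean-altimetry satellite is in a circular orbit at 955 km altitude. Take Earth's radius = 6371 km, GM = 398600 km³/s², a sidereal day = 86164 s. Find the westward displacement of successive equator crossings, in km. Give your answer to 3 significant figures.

2900 km

Semi-major axis a = 6371 + 955 = 7326 km. Period T = 2π√(a³/μ) = 2π√(7326³/398600) = 6240.4 s = 104.01 min.
During one orbit Earth rotates (6240.4 / 86164) × 360° = 26.07°.
At the equator that is 26.07° × (2π·6371/360) km/° = 26.07 × 111.2 = 2899 km.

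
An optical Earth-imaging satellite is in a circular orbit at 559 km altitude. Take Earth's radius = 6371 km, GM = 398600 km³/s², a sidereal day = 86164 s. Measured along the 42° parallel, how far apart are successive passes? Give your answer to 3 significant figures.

Semi-major axis a = 6371 + 559 = 6930 km. Period T = 2π√(a³/μ) = 2π√(6930³/398600) = 5741.3 s = 95.69 min.
Node shift per orbit = (5741.3/86164) × 360° = 23.99°.
Equatorial spacing = 23.99 × 111.2 km/° = 2667 km.
At 42° latitude, spacing = 2667 × cos(42°) = 1982 km.

1980 km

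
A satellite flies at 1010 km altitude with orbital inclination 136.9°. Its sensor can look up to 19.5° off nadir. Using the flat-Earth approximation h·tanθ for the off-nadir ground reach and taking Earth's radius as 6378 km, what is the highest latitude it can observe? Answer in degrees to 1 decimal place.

46.3°

Retrograde orbit: the ground track reaches ±(180° − i) = ±(180 − 136.9) = ±43.1°.
Sensor half-swath on the ground ≈ 1010·tan(19.5°) = 358 km = 3.21° of latitude.
Maximum observable latitude ≈ 43.1 + 3.21 = 46.3°.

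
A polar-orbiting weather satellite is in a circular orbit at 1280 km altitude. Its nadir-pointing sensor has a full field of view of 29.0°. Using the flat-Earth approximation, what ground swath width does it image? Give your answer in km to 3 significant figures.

662 km

Half-angle = 29.0°/2 = 14.5°.
Swath width ≈ 2h·tan(θ/2) = 2 × 1280 × tan(14.5°) = 662.1 km.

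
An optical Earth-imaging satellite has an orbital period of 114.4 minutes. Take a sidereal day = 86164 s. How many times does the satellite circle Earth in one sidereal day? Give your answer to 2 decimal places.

T = 114.4 min = 6864.0 s.
Orbits per sidereal day = 86164 / 6864.0 = 12.553.

12.55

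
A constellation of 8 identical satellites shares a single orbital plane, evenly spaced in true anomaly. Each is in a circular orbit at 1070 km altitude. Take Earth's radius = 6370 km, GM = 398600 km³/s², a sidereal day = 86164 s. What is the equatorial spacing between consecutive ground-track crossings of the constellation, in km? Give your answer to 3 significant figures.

371 km

Semi-major axis a = 6370 + 1070 = 7440 km. Period T = 2π√(a³/μ) = 2π√(7440³/398600) = 6386.6 s = 106.44 min.
Single-satellite node shift = (6386.6/86164) × 360° = 26.68°.
With 8 satellites evenly phased, successive equator crossings are 26.68/8 = 3.335° apart.
That is 3.335 × 111.2 = 371 km at the equator.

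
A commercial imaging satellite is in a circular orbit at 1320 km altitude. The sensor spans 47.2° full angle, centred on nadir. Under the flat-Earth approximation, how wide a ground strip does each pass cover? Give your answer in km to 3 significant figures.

Half-angle = 47.2°/2 = 23.6°.
Swath width ≈ 2h·tan(θ/2) = 2 × 1320 × tan(23.6°) = 1153.4 km.

1150 km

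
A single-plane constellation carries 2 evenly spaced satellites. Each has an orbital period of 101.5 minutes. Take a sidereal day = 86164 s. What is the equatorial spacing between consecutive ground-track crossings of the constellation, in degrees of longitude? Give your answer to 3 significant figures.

T = 101.5 min = 6090.0 s.
Single-satellite node shift = (6090.0/86164) × 360° = 25.44°.
With 2 satellites evenly phased, successive equator crossings are 25.44/2 = 12.722° apart.

12.7°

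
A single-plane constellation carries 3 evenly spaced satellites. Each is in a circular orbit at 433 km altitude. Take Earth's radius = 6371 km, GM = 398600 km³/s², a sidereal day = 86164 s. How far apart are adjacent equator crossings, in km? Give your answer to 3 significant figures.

865 km

Semi-major axis a = 6371 + 433 = 6804 km. Period T = 2π√(a³/μ) = 2π√(6804³/398600) = 5585.4 s = 93.09 min.
Single-satellite node shift = (5585.4/86164) × 360° = 23.34°.
With 3 satellites evenly phased, successive equator crossings are 23.34/3 = 7.779° apart.
That is 7.779 × 111.2 = 865 km at the equator.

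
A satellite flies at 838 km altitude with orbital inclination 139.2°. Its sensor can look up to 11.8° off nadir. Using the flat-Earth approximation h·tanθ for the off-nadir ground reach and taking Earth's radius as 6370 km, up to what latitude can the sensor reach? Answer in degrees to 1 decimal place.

Retrograde orbit: the ground track reaches ±(180° − i) = ±(180 − 139.2) = ±40.8°.
Sensor half-swath on the ground ≈ 838·tan(11.8°) = 175 km = 1.57° of latitude.
Maximum observable latitude ≈ 40.8 + 1.57 = 42.4°.

42.4°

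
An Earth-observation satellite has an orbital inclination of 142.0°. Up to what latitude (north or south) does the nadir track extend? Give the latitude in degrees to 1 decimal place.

Retrograde orbit: the ground track reaches ±(180° − i) = ±(180 − 142.0) = ±38.0°.

38.0°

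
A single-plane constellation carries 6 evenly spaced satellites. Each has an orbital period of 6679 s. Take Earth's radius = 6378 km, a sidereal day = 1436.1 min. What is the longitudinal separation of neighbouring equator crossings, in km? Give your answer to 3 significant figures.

Single-satellite node shift = (6679.0/86166) × 360° = 27.90°.
With 6 satellites evenly phased, successive equator crossings are 27.90/6 = 4.651° apart.
That is 4.651 × 111.3 = 518 km at the equator.

518 km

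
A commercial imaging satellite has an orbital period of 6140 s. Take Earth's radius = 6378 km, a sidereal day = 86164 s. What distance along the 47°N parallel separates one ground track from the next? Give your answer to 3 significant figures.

1950 km

Node shift per orbit = (6140.0/86164) × 360° = 25.65°.
Equatorial spacing = 25.65 × 111.3 km/° = 2856 km.
At 47° latitude, spacing = 2856 × cos(47°) = 1948 km.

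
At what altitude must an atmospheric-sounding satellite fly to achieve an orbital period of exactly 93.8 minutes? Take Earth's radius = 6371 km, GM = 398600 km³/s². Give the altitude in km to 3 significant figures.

468 km

T = 93.8 min = 5628.0 s.
From T = 2π√(a³/μ): a = (μ T²/4π²)^(1/3) = (398600 × 5628.0² / 4π²)^(1/3) = 6839 km.
Altitude h = a − R = 6839 − 6371 = 468 km.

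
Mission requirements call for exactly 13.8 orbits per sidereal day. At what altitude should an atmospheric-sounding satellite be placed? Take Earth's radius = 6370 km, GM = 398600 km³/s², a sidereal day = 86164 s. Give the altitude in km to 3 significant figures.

Required period T = 86164 / 13.8 = 6243.8 s.
From T = 2π√(a³/μ): a = (μ T²/4π²)^(1/3) = (398600 × 6243.8² / 4π²)^(1/3) = 7329 km.
Altitude h = a − R = 7329 − 6370 = 959 km.

959 km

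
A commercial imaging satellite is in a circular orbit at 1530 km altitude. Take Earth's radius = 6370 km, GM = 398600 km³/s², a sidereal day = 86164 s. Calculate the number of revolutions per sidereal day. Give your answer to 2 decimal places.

Semi-major axis a = 6370 + 1530 = 7900 km. Period T = 2π√(a³/μ) = 2π√(7900³/398600) = 6988.0 s = 116.47 min.
Orbits per sidereal day = 86164 / 6988.0 = 12.330.

12.33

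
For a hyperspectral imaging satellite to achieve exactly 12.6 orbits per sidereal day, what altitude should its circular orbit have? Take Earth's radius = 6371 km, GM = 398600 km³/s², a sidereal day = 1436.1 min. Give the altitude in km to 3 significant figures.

1420 km

Required period T = 86166 / 12.6 = 6838.6 s.
From T = 2π√(a³/μ): a = (μ T²/4π²)^(1/3) = (398600 × 6838.6² / 4π²)^(1/3) = 7787 km.
Altitude h = a − R = 7787 − 6371 = 1416 km.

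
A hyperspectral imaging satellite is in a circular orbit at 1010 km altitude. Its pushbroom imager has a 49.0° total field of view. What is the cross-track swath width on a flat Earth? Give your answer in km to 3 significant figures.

Half-angle = 49.0°/2 = 24.5°.
Swath width ≈ 2h·tan(θ/2) = 2 × 1010 × tan(24.5°) = 920.6 km.

921 km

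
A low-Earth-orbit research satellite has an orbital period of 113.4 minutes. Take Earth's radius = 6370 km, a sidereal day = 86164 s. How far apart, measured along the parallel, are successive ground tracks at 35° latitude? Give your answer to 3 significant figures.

T = 113.4 min = 6804.0 s.
Node shift per orbit = (6804.0/86164) × 360° = 28.43°.
Equatorial spacing = 28.43 × 111.2 km/° = 3161 km.
At 35° latitude, spacing = 3161 × cos(35°) = 2589 km.

2590 km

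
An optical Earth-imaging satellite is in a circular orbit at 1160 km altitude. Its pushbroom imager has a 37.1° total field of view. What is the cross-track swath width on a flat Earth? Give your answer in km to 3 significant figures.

Half-angle = 37.1°/2 = 18.55°.
Swath width ≈ 2h·tan(θ/2) = 2 × 1160 × tan(18.55°) = 778.5 km.

779 km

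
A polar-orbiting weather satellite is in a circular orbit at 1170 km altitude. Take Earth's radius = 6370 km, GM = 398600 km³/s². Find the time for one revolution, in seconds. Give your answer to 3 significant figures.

6520 seconds

Semi-major axis a = 6370 + 1170 = 7540 km. Period T = 2π√(a³/μ) = 2π√(7540³/398600) = 6515.8 s = 108.60 min.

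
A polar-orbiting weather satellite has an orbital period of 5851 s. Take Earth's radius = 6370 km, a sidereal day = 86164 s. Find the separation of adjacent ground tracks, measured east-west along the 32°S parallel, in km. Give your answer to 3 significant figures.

Node shift per orbit = (5851.0/86164) × 360° = 24.45°.
Equatorial spacing = 24.45 × 111.2 km/° = 2718 km.
At 32° latitude, spacing = 2718 × cos(32°) = 2305 km.

2300 km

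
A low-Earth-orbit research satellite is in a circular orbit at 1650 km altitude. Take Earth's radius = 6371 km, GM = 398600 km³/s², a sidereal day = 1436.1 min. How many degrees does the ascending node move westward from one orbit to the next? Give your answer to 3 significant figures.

29.9°

Semi-major axis a = 6371 + 1650 = 8021 km. Period T = 2π√(a³/μ) = 2π√(8021³/398600) = 7149.1 s = 119.15 min.
During one orbit Earth rotates (7149.1 / 86166) × 360° = 29.87°.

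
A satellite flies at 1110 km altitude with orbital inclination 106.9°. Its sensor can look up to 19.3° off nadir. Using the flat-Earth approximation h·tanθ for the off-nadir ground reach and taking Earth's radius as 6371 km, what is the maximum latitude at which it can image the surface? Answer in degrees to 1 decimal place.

Retrograde orbit: the ground track reaches ±(180° − i) = ±(180 − 106.9) = ±73.1°.
Sensor half-swath on the ground ≈ 1110·tan(19.3°) = 389 km = 3.50° of latitude.
Maximum observable latitude ≈ 73.1 + 3.50 = 76.6°.

76.6°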